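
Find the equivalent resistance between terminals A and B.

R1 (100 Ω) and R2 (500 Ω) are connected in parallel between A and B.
Reduce the network between node 0 (A) and node 1 (B) by series/parallel combination:
  Rp1 = R1 ‖ R2 (parallel, both between nodes 0 and 1) = 1/(1/100 + 1/500) = 83.33 Ω
R_eq = 83.33 Ω

Final answer: 83.33 Ω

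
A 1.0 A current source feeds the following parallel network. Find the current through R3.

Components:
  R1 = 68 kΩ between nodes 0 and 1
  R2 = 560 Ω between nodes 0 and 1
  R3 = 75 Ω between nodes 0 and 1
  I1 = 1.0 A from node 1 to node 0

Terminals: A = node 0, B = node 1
All resistors sit directly between nodes 0 and 1, so they are in parallel and share one voltage V; the full source current 1 A splits among them.
1/R_par = 1/68000 + 1/560 + 1/75 = 0.01513 S  =>  R_par = 66.08 Ω
V = I × R_par = 1 × 66.08 = 66.08 V
I_R3 = V/R3 = 66.08/75 = 0.881 A

Final answer: 0.881 A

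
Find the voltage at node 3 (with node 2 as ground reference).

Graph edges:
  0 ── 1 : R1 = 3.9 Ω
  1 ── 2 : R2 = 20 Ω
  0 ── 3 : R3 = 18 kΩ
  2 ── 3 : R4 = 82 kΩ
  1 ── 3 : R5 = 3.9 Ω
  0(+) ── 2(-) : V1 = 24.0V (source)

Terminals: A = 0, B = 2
Nodal analysis, taking node 2 as the 0 V reference.
Source V1 fixes V_0 = 24 V.
KCL at each unknown node (sum of currents leaving = 0; resistances in Ω):
  Node 1: (V_1 - 24)/3.9 + (V_1 - 0)/20 + (V_1 - V_3)/3.9 = 0
  Node 3: (V_3 - 24)/18000 + (V_3 - 0)/82000 + (V_3 - V_1)/3.9 = 0
Collecting terms (coefficients in siemens):
  0.5628·V_1 - 0.2564·V_3 = 6.154
  0.2565·V_3 - 0.2564·V_1 = 0.001333
Determinant D = (0.5628)(0.2565) - (-0.2564)(-0.2564) = 0.0786
V_1 = [(6.154)(0.2565) - (-0.2564)(0.001333)]/D = 20.08 V
V_3 = [(0.5628)(0.001333) - (6.154)(-0.2564)]/D = 20.08 V
The requested potential is V_3 = 20.08 V.

Final answer: V_3 = 20.08 V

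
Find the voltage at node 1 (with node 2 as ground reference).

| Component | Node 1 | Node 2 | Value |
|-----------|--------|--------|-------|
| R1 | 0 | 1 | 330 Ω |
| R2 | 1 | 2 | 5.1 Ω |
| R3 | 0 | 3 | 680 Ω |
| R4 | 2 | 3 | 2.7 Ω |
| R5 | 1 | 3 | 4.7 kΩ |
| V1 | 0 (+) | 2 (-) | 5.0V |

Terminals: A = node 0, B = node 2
Nodal analysis, taking node 2 as the 0 V reference.
Source V1 fixes V_0 = 5 V.
KCL at each unknown node (sum of currents leaving = 0; resistances in Ω):
  Node 1: (V_1 - 5)/330 + (V_1 - 0)/5.1 + (V_1 - V_3)/4700 = 0
  Node 3: (V_3 - 5)/680 + (V_3 - 0)/2.7 + (V_3 - V_1)/4700 = 0
Collecting terms (coefficients in siemens):
  0.1993·V_1 - 0.0002128·V_3 = 0.01515
  0.3721·V_3 - 0.0002128·V_1 = 0.007353
Determinant D = (0.1993)(0.3721) - (-0.0002128)(-0.0002128) = 0.07416
V_1 = [(0.01515)(0.3721) - (-0.0002128)(0.007353)]/D = 0.07604 V
V_3 = [(0.1993)(0.007353) - (0.01515)(-0.0002128)]/D = 0.01981 V
The requested potential is V_1 = 0.07604 V.

Final answer: V_1 = 0.07604 V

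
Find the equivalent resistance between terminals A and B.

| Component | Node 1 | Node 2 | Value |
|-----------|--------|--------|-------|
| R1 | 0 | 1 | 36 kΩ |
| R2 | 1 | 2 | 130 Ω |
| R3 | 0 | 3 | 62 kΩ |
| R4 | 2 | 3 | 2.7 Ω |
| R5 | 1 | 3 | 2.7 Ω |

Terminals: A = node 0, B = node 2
The network is not a plain series/parallel combination. Inject a 1 A test current into terminal A (node 0) and return it from terminal B (node 2); then R_eq = V_A / (1 A).
Nodal analysis, taking node 2 as the 0 V reference.
Current source I_test pushes 1 A into node 0 and draws it out of node 2.
KCL at each unknown node (sum of currents leaving = 0; resistances in Ω):
  Node 0: (V_0 - V_1)/36000 + (V_0 - V_3)/62000 - 1 = 0
  Node 1: (V_1 - V_0)/36000 + (V_1 - 0)/130 + (V_1 - V_3)/2.7 = 0
  Node 3: (V_3 - V_0)/62000 + (V_3 - V_1)/2.7 + (V_3 - 0)/2.7 = 0
Collecting terms (coefficients in siemens):
  0.00004391·V_0 - 0.00002778·V_1 - 0.00001613·V_3 = 1
  0.3781·V_1 - 0.00002778·V_0 - 0.3704·V_3 = 0
  0.7408·V_3 - 0.00001613·V_0 - 0.3704·V_1 = 0
Solving these 3 simultaneous equations (Gaussian elimination) gives:
  V_0 = 22780 V, V_1 = 4.232 V, V_3 = 2.612 V
R_eq = V_0 / 1 A = 22780 Ω = 22.78 kΩ

Final answer: 22.78 kΩ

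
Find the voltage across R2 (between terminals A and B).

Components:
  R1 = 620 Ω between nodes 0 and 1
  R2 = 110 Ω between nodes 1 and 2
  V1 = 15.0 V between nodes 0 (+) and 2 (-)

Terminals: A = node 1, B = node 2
R1 and R2 are in series across V1 (node 0 → node 1 → node 2), and the output A–B is taken across R2, so this is a voltage divider.
Series current: I = V1/(R1 + R2) = 15/(620 + 110) = 15/730 = 0.02055 A
V_R2 = I × R2 = V1 × R2/(R1 + R2) = 15 × 110/730 = 2.26 V

Final answer: 2.26 V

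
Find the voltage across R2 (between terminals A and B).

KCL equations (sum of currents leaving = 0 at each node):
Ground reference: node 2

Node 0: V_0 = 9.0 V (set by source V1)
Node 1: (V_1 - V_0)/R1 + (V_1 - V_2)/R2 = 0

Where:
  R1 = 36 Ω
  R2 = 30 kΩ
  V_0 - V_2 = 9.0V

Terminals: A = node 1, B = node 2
R1 and R2 are in series across V1 (node 0 → node 1 → node 2), and the output A–B is taken across R2, so this is a voltage divider.
Series current: I = V1/(R1 + R2) = 9/(36 + 30000) = 9/30040 = 0.0002996 A
V_R2 = I × R2 = V1 × R2/(R1 + R2) = 9 × 30000/30040 = 8.989 V

Final answer: 8.989 V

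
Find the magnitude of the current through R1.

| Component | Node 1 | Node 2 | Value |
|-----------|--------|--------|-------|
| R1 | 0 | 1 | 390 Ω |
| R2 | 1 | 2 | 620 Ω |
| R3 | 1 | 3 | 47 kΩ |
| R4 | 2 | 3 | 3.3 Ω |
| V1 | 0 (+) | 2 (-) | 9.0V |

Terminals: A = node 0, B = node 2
Nodal analysis, taking node 2 as the 0 V reference.
Source V1 fixes V_0 = 9 V.
KCL at each unknown node (sum of currents leaving = 0; resistances in Ω):
  Node 1: (V_1 - 9)/390 + (V_1 - 0)/620 + (V_1 - V_3)/47000 = 0
  Node 3: (V_3 - V_1)/47000 + (V_3 - 0)/3.3 = 0
Collecting terms (coefficients in siemens):
  0.004198·V_1 - 0.00002128·V_3 = 0.02308
  0.3031·V_3 - 0.00002128·V_1 = 0
Determinant D = (0.004198)(0.3031) - (-0.00002128)(-0.00002128) = 0.001272
V_1 = [(0.02308)(0.3031) - (-0.00002128)(0)]/D = 5.497 V
V_3 = [(0.004198)(0) - (0.02308)(-0.00002128)]/D = 0.0003859 V
I_R1 = (V_0 - V_1)/R1 = (9 - 5.497)/390 = 0.008983 A
|I_R1| = 0.008983 A

Final answer: |I_R1| = 0.008983 A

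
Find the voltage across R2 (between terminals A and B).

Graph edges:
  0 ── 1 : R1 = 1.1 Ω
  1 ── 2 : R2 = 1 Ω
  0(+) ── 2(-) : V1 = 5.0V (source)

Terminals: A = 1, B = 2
R1 and R2 are in series across V1 (node 0 → node 1 → node 2), and the output A–B is taken across R2, so this is a voltage divider.
Series current: I = V1/(R1 + R2) = 5/(1.1 + 1) = 5/2.1 = 2.381 A
V_R2 = I × R2 = V1 × R2/(R1 + R2) = 5 × 1/2.1 = 2.381 V

Final answer: 2.381 V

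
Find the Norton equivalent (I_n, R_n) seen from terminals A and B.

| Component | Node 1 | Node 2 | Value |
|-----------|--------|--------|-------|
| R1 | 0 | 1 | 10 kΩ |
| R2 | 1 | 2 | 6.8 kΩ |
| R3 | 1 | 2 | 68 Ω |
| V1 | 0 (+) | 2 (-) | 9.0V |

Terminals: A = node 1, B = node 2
Find the Thévenin equivalent first; then I_n = V_th/R_th and R_n = R_th.
Step 1 — V_th is the open-circuit voltage V_A - V_B (nothing connected across the terminals).
Nodal analysis, taking node 2 as the 0 V reference.
Source V1 fixes V_0 = 9 V.
KCL at each unknown node (sum of currents leaving = 0; resistances in Ω):
  Node 1: (V_1 - 9)/10000 + (V_1 - 0)/6800 + (V_1 - 0)/68 = 0
Collecting terms: 0.01495 × V_1 = 0.0009  =>  V_1 = 0.06019 V
V_th = V_1 - V_2 = 0.06019 - 0 = 0.06019 V
Step 2 — R_th: zero the source — replace V1 by a short circuit (node 2 merges into node 0) — and find the resistance seen between A (node 1) and B (node 0).
Reduce the network between node 1 (A) and node 0 (B) by series/parallel combination:
  Rp1 = R1 ‖ R2 ‖ R3 (parallel, all between nodes 0 and 1) = 1/(1/10000 + 1/6800 + 1/68) = 66.88 Ω
R_th = 66.88 Ω
I_n = V_th/R_th = 0.06019/66.88 = 0.0009 A, and R_n = R_th = 66.88 Ω

Final answer: I_n = 0.0009 A, R_n = 66.88 Ω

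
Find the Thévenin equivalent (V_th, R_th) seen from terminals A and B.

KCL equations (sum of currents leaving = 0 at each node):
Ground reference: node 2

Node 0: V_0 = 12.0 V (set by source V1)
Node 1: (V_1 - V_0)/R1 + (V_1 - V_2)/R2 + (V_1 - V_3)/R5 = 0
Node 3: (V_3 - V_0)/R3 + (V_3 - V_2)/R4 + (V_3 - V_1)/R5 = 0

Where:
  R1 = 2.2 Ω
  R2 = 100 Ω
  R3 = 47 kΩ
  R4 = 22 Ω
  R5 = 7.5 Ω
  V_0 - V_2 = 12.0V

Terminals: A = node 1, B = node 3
Step 1 — V_th is the open-circuit voltage V_A - V_B (nothing connected across the terminals).
Nodal analysis, taking node 2 as the 0 V reference.
Source V1 fixes V_0 = 12 V.
KCL at each unknown node (sum of currents leaving = 0; resistances in Ω):
  Node 1: (V_1 - 12)/2.2 + (V_1 - 0)/100 + (V_1 - V_3)/7.5 = 0
  Node 3: (V_3 - 12)/47000 + (V_3 - 0)/22 + (V_3 - V_1)/7.5 = 0
Collecting terms (coefficients in siemens):
  0.5979·V_1 - 0.1333·V_3 = 5.455
  0.1788·V_3 - 0.1333·V_1 = 0.0002553
Determinant D = (0.5979)(0.1788) - (-0.1333)(-0.1333) = 0.08913
V_1 = [(5.455)(0.1788) - (-0.1333)(0.0002553)]/D = 10.94 V
V_3 = [(0.5979)(0.0002553) - (5.455)(-0.1333)]/D = 8.162 V
V_th = V_1 - V_3 = 10.94 - 8.162 = 2.782 V
Step 2 — R_th: zero the source — replace V1 by a short circuit (node 2 merges into node 0) — and find the resistance seen between A (node 1) and B (node 3).
Reduce the network between node 1 (A) and node 3 (B) by series/parallel combination:
  Rp1 = R1 ‖ R2 (parallel, both between nodes 0 and 1) = 1/(1/2.2 + 1/100) = 2.153 Ω
  Rp2 = R3 ‖ R4 (parallel, both between nodes 0 and 3) = 1/(1/47000 + 1/22) = 21.99 Ω
  Rs1 = Rp1 + Rp2 (series, joined only at node 0) = 2.153 + 21.99 = 24.14 Ω
  Rp3 = R5 ‖ Rs1 (parallel, both between nodes 1 and 3) = 1/(1/7.5 + 1/24.14) = 5.722 Ω
R_th = 5.722 Ω

Final answer: V_th = 2.782 V, R_th = 5.722 Ω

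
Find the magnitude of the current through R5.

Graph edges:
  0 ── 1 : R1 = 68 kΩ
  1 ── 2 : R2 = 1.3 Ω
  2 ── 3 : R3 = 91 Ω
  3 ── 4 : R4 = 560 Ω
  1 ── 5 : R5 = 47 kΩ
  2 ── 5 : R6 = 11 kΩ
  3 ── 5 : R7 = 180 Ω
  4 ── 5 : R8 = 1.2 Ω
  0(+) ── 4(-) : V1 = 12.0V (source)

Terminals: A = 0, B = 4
Nodal analysis, taking node 4 as the 0 V reference.
Source V1 fixes V_0 = 12 V.
KCL at each unknown node (sum of currents leaving = 0; resistances in Ω):
  Node 1: (V_1 - 12)/68000 + (V_1 - V_2)/1.3 + (V_1 - V_5)/47000 = 0
  Node 2: (V_2 - V_1)/1.3 + (V_2 - V_3)/91 + (V_2 - V_5)/11000 = 0
  Node 3: (V_3 - V_2)/91 + (V_3 - 0)/560 + (V_3 - V_5)/180 = 0
  Node 5: (V_5 - V_1)/47000 + (V_5 - V_2)/11000 + (V_5 - V_3)/180 + (V_5 - 0)/1.2 = 0
Collecting terms (coefficients in siemens):
  0.7693·V_1 - 0.7692·V_2 - 0.00002128·V_5 = 0.0001765
  0.7803·V_2 - 0.7692·V_1 - 0.01099·V_3 - 0.00009091·V_5 = 0
  0.01833·V_3 - 0.01099·V_2 - 0.005556·V_5 = 0
  0.839·V_5 - 0.00002128·V_1 - 0.00009091·V_2 - 0.005556·V_3 = 0
Solving these 4 simultaneous equations (Gaussian elimination) gives:
  V_1 = 0.03932 V, V_2 = 0.03909 V, V_3 = 0.02349 V, V_5 = 0.0001607 V
I_R5 = (V_1 - V_5)/R5 = (0.03932 - 0.0001607)/47000 = 0.0000008332 A
|I_R5| = 0.0000008332 A

Final answer: |I_R5| = 8.332e-07 A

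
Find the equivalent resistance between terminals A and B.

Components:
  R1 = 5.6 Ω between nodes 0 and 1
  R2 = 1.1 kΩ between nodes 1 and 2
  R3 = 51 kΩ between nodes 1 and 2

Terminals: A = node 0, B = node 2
Reduce the network between node 0 (A) and node 2 (B) by series/parallel combination:
  Rp1 = R2 ‖ R3 (parallel, both between nodes 1 and 2) = 1/(1/1100 + 1/51000) = 1077 Ω
  Rs1 = R1 + Rp1 (series, joined only at node 1) = 5.6 + 1077 = 1082 Ω
R_eq = 1.082 kΩ

Final answer: 1.082 kΩ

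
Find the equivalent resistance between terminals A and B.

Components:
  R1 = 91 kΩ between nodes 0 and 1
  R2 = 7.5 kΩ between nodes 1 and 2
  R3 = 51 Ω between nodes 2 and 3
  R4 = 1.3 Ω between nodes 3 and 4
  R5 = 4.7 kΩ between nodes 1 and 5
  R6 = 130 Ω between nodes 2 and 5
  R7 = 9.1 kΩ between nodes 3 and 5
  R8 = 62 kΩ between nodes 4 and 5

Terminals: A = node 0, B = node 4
The network is not a plain series/parallel combination. Inject a 1 A test current into terminal A (node 0) and return it from terminal B (node 4); then R_eq = V_A / (1 A).
Nodal analysis, taking node 4 as the 0 V reference.
Current source I_test pushes 1 A into node 0 and draws it out of node 4.
KCL at each unknown node (sum of currents leaving = 0; resistances in Ω):
  Node 0: (V_0 - V_1)/91000 - 1 = 0
  Node 1: (V_1 - V_0)/91000 + (V_1 - V_2)/7500 + (V_1 - V_5)/4700 = 0
  Node 2: (V_2 - V_1)/7500 + (V_2 - V_3)/51 + (V_2 - V_5)/130 = 0
  Node 3: (V_3 - V_2)/51 + (V_3 - 0)/1.3 + (V_3 - V_5)/9100 = 0
  Node 5: (V_5 - V_1)/4700 + (V_5 - V_2)/130 + (V_5 - V_3)/9100 + (V_5 - 0)/62000 = 0
Collecting terms (coefficients in siemens):
  0.00001099·V_0 - 0.00001099·V_1 = 1
  0.0003571·V_1 - 0.00001099·V_0 - 0.0001333·V_2 - 0.0002128·V_5 = 0
  0.02743·V_2 - 0.0001333·V_1 - 0.01961·V_3 - 0.007692·V_5 = 0
  0.7889·V_3 - 0.01961·V_2 - 0.0001099·V_5 = 0
  0.008031·V_5 - 0.0002128·V_1 - 0.007692·V_2 - 0.0001099·V_3 = 0
Solving these 5 simultaneous equations (Gaussian elimination) gives:
  V_0 = 93990 V, V_1 = 2988 V, V_2 = 51.48 V, V_3 = 1.297 V
  V_5 = 128.5 V
R_eq = V_0 / 1 A = 93990 Ω = 93.99 kΩ

Final answer: 93.99 kΩ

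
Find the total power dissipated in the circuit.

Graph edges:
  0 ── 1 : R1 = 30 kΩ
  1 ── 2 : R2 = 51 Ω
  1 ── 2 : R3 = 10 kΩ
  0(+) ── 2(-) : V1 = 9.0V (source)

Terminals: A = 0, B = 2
Nodal analysis, taking node 2 as the 0 V reference.
Source V1 fixes V_0 = 9 V.
KCL at each unknown node (sum of currents leaving = 0; resistances in Ω):
  Node 1: (V_1 - 9)/30000 + (V_1 - 0)/51 + (V_1 - 0)/10000 = 0
Collecting terms: 0.01974 × V_1 = 0.0003  =>  V_1 = 0.0152 V
Power in each resistor, P = (ΔV)²/R:
  P_R1 = (9 - 0.0152)²/30000 = 0.002691 W
  P_R2 = (0.0152 - 0)²/51 = 0.000004528 W
  P_R3 = (0.0152 - 0)²/10000 = 0.00000002309 W
P_total = P_R1 + P_R2 + P_R3 = 0.002695 W

Final answer: 0.002695 W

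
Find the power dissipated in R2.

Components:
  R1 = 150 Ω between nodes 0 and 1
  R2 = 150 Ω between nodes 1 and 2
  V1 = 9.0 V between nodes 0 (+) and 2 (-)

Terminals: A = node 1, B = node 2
Nodal analysis, taking node 2 as the 0 V reference.
Source V1 fixes V_0 = 9 V.
KCL at each unknown node (sum of currents leaving = 0; resistances in Ω):
  Node 1: (V_1 - 9)/150 + (V_1 - 0)/150 = 0
Collecting terms: 0.01333 × V_1 = 0.06  =>  V_1 = 4.5 V
I_R2 = (V_1 - V_2)/R2 = (4.5 - 0)/150 = 0.03 A
P_R2 = I_R2² × R2 = (0.03)² × 150 = 0.135 W

Final answer: 0.135 W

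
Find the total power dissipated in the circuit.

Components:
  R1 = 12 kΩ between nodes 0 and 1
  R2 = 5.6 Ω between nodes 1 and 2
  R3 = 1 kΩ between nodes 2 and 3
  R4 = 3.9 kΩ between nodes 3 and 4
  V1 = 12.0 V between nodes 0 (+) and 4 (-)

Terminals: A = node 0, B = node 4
Nodal analysis, taking node 4 as the 0 V reference.
Source V1 fixes V_0 = 12 V.
KCL at each unknown node (sum of currents leaving = 0; resistances in Ω):
  Node 1: (V_1 - 12)/12000 + (V_1 - V_2)/5.6 = 0
  Node 2: (V_2 - V_1)/5.6 + (V_2 - V_3)/1000 = 0
  Node 3: (V_3 - V_2)/1000 + (V_3 - 0)/3900 = 0
Collecting terms (coefficients in siemens):
  0.1787·V_1 - 0.1786·V_2 = 0.001
  0.1796·V_2 - 0.1786·V_1 - 0.001·V_3 = 0
  0.001256·V_3 - 0.001·V_2 = 0
Solving these 3 simultaneous equations (Gaussian elimination) gives:
  V_1 = 3.482 V, V_2 = 3.478 V, V_3 = 2.768 V
Power in each resistor, P = (ΔV)²/R:
  P_R1 = (12 - 3.482)²/12000 = 0.006046 W
  P_R2 = (3.482 - 3.478)²/5.6 = 0.000002822 W
  P_R3 = (3.478 - 2.768)²/1000 = 0.0005039 W
  P_R4 = (2.768 - 0)²/3900 = 0.001965 W
P_total = P_R1 + P_R2 + P_R3 + P_R4 = 0.008518 W

Final answer: 0.008518 W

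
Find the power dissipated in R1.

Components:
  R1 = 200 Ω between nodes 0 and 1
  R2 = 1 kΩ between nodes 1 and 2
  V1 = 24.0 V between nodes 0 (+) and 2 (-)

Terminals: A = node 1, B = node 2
Nodal analysis, taking node 2 as the 0 V reference.
Source V1 fixes V_0 = 24 V.
KCL at each unknown node (sum of currents leaving = 0; resistances in Ω):
  Node 1: (V_1 - 24)/200 + (V_1 - 0)/1000 = 0
Collecting terms: 0.006 × V_1 = 0.12  =>  V_1 = 20 V
I_R1 = (V_0 - V_1)/R1 = (24 - 20)/200 = 0.02 A
P_R1 = I_R1² × R1 = (0.02)² × 200 = 0.08 W

Final answer: 0.08 W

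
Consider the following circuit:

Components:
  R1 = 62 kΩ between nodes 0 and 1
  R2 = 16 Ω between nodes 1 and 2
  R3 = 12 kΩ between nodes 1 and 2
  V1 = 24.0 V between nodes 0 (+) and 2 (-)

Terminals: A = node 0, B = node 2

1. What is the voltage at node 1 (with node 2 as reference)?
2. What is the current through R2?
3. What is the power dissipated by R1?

Nodal analysis, taking node 2 as the 0 V reference.
Source V1 fixes V_0 = 24 V.
KCL at each unknown node (sum of currents leaving = 0; resistances in Ω):
  Node 1: (V_1 - 24)/62000 + (V_1 - 0)/16 + (V_1 - 0)/12000 = 0
Collecting terms: 0.0626 × V_1 = 0.0003871  =>  V_1 = 0.006184 V
Part 1:
  Read off the nodal solution: V_1 = 0.006184 V
Part 2:
  I_R2 = (V_1 - V_2)/R2 = (0.006184 - 0)/16 = 0.0003865 A
  Magnitude: I_R2 = 0.0003865 A
Part 3:
  I_R1 = (V_0 - V_1)/R1 = (24 - 0.006184)/62000 = 0.000387 A
  P_R1 = I_R1² × R1 = (0.000387)² × 62000 = 0.009286 W

Final answers:
1. V_1 = 0.006184 V
2. I_R2 = 0.0003865 A
3. P_R1 = 0.009286 W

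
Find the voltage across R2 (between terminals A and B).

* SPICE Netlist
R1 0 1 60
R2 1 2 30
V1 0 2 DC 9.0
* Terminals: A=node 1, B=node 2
R1 and R2 are in series across V1 (node 0 → node 1 → node 2), and the output A–B is taken across R2, so this is a voltage divider.
Series current: I = V1/(R1 + R2) = 9/(60 + 30) = 9/90 = 0.1 A
V_R2 = I × R2 = V1 × R2/(R1 + R2) = 9 × 30/90 = 3 V

Final answer: 3 V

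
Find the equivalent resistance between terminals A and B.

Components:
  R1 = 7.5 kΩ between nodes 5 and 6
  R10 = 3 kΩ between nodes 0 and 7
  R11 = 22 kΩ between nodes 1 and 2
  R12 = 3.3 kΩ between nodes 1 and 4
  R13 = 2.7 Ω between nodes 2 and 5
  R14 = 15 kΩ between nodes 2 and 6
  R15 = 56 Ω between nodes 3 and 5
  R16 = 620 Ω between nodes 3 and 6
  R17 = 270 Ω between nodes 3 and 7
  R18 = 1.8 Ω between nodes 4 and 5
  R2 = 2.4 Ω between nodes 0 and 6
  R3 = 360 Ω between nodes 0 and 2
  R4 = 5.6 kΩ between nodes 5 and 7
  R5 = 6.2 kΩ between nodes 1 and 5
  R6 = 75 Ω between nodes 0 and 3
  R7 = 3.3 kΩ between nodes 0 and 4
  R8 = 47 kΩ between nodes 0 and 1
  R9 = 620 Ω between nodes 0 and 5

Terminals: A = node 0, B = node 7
The network is not a plain series/parallel combination. Inject a 1 A test current into terminal A (node 0) and return it from terminal B (node 7); then R_eq = V_A / (1 A).
Nodal analysis, taking node 7 as the 0 V reference.
Current source I_test pushes 1 A into node 0 and draws it out of node 7.
KCL at each unknown node (sum of currents leaving = 0; resistances in Ω):
  Node 0: (V_0 - V_6)/2.4 + (V_0 - V_2)/360 + (V_0 - V_3)/75 + (V_0 - V_4)/3300 + (V_0 - V_1)/47000 + (V_0 - V_5)/620 + (V_0 - 0)/3000 - 1 = 0
  Node 1: (V_1 - V_0)/47000 + (V_1 - V_5)/6200 + (V_1 - V_2)/22000 + (V_1 - V_4)/3300 = 0
  Node 2: (V_2 - V_0)/360 + (V_2 - V_1)/22000 + (V_2 - V_5)/2.7 + (V_2 - V_6)/15000 = 0
  Node 3: (V_3 - V_0)/75 + (V_3 - V_5)/56 + (V_3 - V_6)/620 + (V_3 - 0)/270 = 0
  Node 4: (V_4 - V_0)/3300 + (V_4 - V_1)/3300 + (V_4 - V_5)/1.8 = 0
  Node 5: (V_5 - V_0)/620 + (V_5 - V_1)/6200 + (V_5 - V_2)/2.7 + (V_5 - V_3)/56 + (V_5 - V_4)/1.8 + (V_5 - V_6)/7500 + (V_5 - 0)/5600 = 0
  Node 6: (V_6 - V_0)/2.4 + (V_6 - V_2)/15000 + (V_6 - V_3)/620 + (V_6 - V_5)/7500 = 0
Collecting terms (coefficients in siemens):
  0.435·V_0 - 0.00002128·V_1 - 0.002778·V_2 - 0.01333·V_3 - 0.000303·V_4 - 0.001613·V_5 - 0.4167·V_6 = 1
  0.0005311·V_1 - 0.00002128·V_0 - 0.00004545·V_2 - 0.000303·V_4 - 0.0001613·V_5 = 0
  0.3733·V_2 - 0.002778·V_0 - 0.00004545·V_1 - 0.3704·V_5 - 0.00006667·V_6 = 0
  0.03651·V_3 - 0.01333·V_0 - 0.01786·V_5 - 0.001613·V_6 = 0
  0.5562·V_4 - 0.000303·V_0 - 0.000303·V_1 - 0.5556·V_5 = 0
  0.9459·V_5 - 0.001613·V_0 - 0.0001613·V_1 - 0.3704·V_2 - 0.01786·V_3 - 0.5556·V_4 - 0.0001333·V_6 = 0
  0.4185·V_6 - 0.4167·V_0 - 0.00006667·V_2 - 0.001613·V_3 - 0.0001333·V_5 = 0
Solving these 7 simultaneous equations (Gaussian elimination) gives:
  V_0 = 280.9 V, V_1 = 243.1 V, V_2 = 241.8 V, V_3 = 233.1 V
  V_4 = 241.5 V, V_5 = 241.5 V, V_6 = 280.7 V
R_eq = V_0 / 1 A = 280.9 Ω

Final answer: 280.9 Ω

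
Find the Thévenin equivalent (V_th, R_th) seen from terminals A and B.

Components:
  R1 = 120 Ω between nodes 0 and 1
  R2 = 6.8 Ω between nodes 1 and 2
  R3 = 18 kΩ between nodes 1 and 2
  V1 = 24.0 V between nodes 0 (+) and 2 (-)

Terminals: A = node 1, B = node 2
Step 1 — V_th is the open-circuit voltage V_A - V_B (nothing connected across the terminals).
Nodal analysis, taking node 2 as the 0 V reference.
Source V1 fixes V_0 = 24 V.
KCL at each unknown node (sum of currents leaving = 0; resistances in Ω):
  Node 1: (V_1 - 24)/120 + (V_1 - 0)/6.8 + (V_1 - 0)/18000 = 0
Collecting terms: 0.1554 × V_1 = 0.2  =>  V_1 = 1.287 V
V_th = V_1 - V_2 = 1.287 - 0 = 1.287 V
Step 2 — R_th: zero the source — replace V1 by a short circuit (node 2 merges into node 0) — and find the resistance seen between A (node 1) and B (node 0).
Reduce the network between node 1 (A) and node 0 (B) by series/parallel combination:
  Rp1 = R1 ‖ R2 ‖ R3 (parallel, all between nodes 0 and 1) = 1/(1/120 + 1/6.8 + 1/18000) = 6.433 Ω
R_th = 6.433 Ω

Final answer: V_th = 1.287 V, R_th = 6.433 Ω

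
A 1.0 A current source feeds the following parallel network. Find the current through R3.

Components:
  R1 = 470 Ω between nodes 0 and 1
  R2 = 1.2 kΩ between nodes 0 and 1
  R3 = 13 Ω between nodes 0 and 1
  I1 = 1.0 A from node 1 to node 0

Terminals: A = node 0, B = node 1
All resistors sit directly between nodes 0 and 1, so they are in parallel and share one voltage V; the full source current 1 A splits among them.
1/R_par = 1/470 + 1/1200 + 1/13 = 0.07988 S  =>  R_par = 12.52 Ω
V = I × R_par = 1 × 12.52 = 12.52 V
I_R3 = V/R3 = 12.52/13 = 0.9629 A

Final answer: 0.9629 A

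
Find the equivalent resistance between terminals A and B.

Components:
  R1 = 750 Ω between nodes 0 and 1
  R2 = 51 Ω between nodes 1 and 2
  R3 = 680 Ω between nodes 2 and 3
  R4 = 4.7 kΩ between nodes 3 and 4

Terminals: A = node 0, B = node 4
Reduce the network between node 0 (A) and node 4 (B) by series/parallel combination:
  Rs1 = R1 + R2 (series, joined only at node 1) = 750 + 51 = 801 Ω
  Rs2 = R3 + Rs1 (series, joined only at node 2) = 680 + 801 = 1481 Ω
  Rs3 = R4 + Rs2 (series, joined only at node 3) = 4700 + 1481 = 6181 Ω
R_eq = 6.181 kΩ

Final answer: 6.181 kΩ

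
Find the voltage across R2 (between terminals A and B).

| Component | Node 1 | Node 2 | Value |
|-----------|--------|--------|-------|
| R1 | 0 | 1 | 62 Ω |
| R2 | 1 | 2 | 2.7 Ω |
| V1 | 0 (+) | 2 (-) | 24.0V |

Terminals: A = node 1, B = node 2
R1 and R2 are in series across V1 (node 0 → node 1 → node 2), and the output A–B is taken across R2, so this is a voltage divider.
Series current: I = V1/(R1 + R2) = 24/(62 + 2.7) = 24/64.7 = 0.3709 A
V_R2 = I × R2 = V1 × R2/(R1 + R2) = 24 × 2.7/64.7 = 1.002 V

Final answer: 1.002 V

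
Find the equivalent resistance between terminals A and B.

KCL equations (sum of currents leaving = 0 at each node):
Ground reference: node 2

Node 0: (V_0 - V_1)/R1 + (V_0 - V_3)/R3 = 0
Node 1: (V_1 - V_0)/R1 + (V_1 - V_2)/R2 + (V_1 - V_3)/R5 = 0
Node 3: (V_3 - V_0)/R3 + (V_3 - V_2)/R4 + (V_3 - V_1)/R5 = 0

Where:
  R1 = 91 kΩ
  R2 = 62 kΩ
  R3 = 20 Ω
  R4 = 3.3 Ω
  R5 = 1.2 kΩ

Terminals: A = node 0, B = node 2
The network is not a plain series/parallel combination. Inject a 1 A test current into terminal A (node 0) and return it from terminal B (node 2); then R_eq = V_A / (1 A).
Nodal analysis, taking node 2 as the 0 V reference.
Current source I_test pushes 1 A into node 0 and draws it out of node 2.
KCL at each unknown node (sum of currents leaving = 0; resistances in Ω):
  Node 0: (V_0 - V_1)/91000 + (V_0 - V_3)/20 - 1 = 0
  Node 1: (V_1 - V_0)/91000 + (V_1 - 0)/62000 + (V_1 - V_3)/1200 = 0
  Node 3: (V_3 - V_0)/20 + (V_3 - V_1)/1200 + (V_3 - 0)/3.3 = 0
Collecting terms (coefficients in siemens):
  0.05001·V_0 - 0.00001099·V_1 - 0.05·V_3 = 1
  0.0008605·V_1 - 0.00001099·V_0 - 0.0008333·V_3 = 0
  0.3539·V_3 - 0.05·V_0 - 0.0008333·V_1 = 0
Solving these 3 simultaneous equations (Gaussian elimination) gives:
  V_0 = 23.3 V, V_1 = 3.493 V, V_3 = 3.3 V
R_eq = V_0 / 1 A = 23.3 Ω

Final answer: 23.3 Ω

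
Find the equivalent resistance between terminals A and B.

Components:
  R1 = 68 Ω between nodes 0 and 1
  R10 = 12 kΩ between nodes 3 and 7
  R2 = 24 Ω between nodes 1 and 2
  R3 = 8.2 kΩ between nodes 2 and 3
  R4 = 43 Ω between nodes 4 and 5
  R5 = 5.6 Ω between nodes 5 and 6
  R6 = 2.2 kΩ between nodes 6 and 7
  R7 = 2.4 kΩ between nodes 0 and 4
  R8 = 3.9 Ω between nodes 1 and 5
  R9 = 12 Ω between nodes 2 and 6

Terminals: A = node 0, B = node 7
The network is not a plain series/parallel combination. Inject a 1 A test current into terminal A (node 0) and return it from terminal B (node 7); then R_eq = V_A / (1 A).
Nodal analysis, taking node 7 as the 0 V reference.
Current source I_test pushes 1 A into node 0 and draws it out of node 7.
KCL at each unknown node (sum of currents leaving = 0; resistances in Ω):
  Node 0: (V_0 - V_1)/68 + (V_0 - V_4)/2400 - 1 = 0
  Node 1: (V_1 - V_0)/68 + (V_1 - V_2)/24 + (V_1 - V_5)/3.9 = 0
  Node 2: (V_2 - V_1)/24 + (V_2 - V_3)/8200 + (V_2 - V_6)/12 = 0
  Node 3: (V_3 - V_2)/8200 + (V_3 - 0)/12000 = 0
  Node 4: (V_4 - V_0)/2400 + (V_4 - V_5)/43 = 0
  Node 5: (V_5 - V_1)/3.9 + (V_5 - V_4)/43 + (V_5 - V_6)/5.6 = 0
  Node 6: (V_6 - V_2)/12 + (V_6 - V_5)/5.6 + (V_6 - 0)/2200 = 0
Collecting terms (coefficients in siemens):
  0.01512·V_0 - 0.01471·V_1 - 0.0004167·V_4 = 1
  0.3128·V_1 - 0.01471·V_0 - 0.04167·V_2 - 0.2564·V_5 = 0
  0.1251·V_2 - 0.04167·V_1 - 0.000122·V_3 - 0.08333·V_6 = 0
  0.0002053·V_3 - 0.000122·V_2 = 0
  0.02367·V_4 - 0.0004167·V_0 - 0.02326·V_5 = 0
  0.4582·V_5 - 0.2564·V_1 - 0.02326·V_4 - 0.1786·V_6 = 0
  0.2624·V_6 - 0.08333·V_2 - 0.1786·V_5 = 0
Solving these 7 simultaneous equations (Gaussian elimination) gives:
  V_0 = 2057 V, V_1 = 1991 V, V_2 = 1985 V, V_3 = 1179 V
  V_4 = 1989 V, V_5 = 1988 V, V_6 = 1984 V
R_eq = V_0 / 1 A = 2057 Ω = 2.057 kΩ

Final answer: 2.057 kΩ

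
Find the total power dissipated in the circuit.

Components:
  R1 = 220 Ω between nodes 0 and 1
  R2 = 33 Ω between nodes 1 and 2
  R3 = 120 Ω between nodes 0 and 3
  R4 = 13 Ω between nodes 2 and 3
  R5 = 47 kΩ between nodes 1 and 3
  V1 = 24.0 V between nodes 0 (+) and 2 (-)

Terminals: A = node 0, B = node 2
Nodal analysis, taking node 2 as the 0 V reference.
Source V1 fixes V_0 = 24 V.
KCL at each unknown node (sum of currents leaving = 0; resistances in Ω):
  Node 1: (V_1 - 24)/220 + (V_1 - 0)/33 + (V_1 - V_3)/47000 = 0
  Node 3: (V_3 - 24)/120 + (V_3 - 0)/13 + (V_3 - V_1)/47000 = 0
Collecting terms (coefficients in siemens):
  0.03487·V_1 - 0.00002128·V_3 = 0.1091
  0.08528·V_3 - 0.00002128·V_1 = 0.2
Determinant D = (0.03487)(0.08528) - (-0.00002128)(-0.00002128) = 0.002974
V_1 = [(0.1091)(0.08528) - (-0.00002128)(0.2)]/D = 3.13 V
V_3 = [(0.03487)(0.2) - (0.1091)(-0.00002128)]/D = 2.346 V
Power in each resistor, P = (ΔV)²/R:
  P_R1 = (24 - 3.13)²/220 = 1.98 W
  P_R2 = (3.13 - 0)²/33 = 0.2969 W
  P_R3 = (24 - 2.346)²/120 = 3.907 W
  P_R4 = (0 - 2.346)²/13 = 0.4234 W
  P_R5 = (3.13 - 2.346)²/47000 = 0.00001307 W
P_total = P_R1 + P_R2 + P_R3 + P_R4 + P_R5 = 6.608 W

Final answer: 6.608 W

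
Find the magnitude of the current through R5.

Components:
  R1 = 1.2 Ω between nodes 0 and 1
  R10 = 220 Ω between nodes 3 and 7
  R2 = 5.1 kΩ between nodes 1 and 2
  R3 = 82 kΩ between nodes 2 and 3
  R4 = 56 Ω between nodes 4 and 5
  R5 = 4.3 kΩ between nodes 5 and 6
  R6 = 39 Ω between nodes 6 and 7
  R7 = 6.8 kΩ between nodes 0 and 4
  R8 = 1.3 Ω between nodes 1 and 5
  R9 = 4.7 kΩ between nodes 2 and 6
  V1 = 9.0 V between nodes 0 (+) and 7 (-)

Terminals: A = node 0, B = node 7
Nodal analysis, taking node 7 as the 0 V reference.
Source V1 fixes V_0 = 9 V.
KCL at each unknown node (sum of currents leaving = 0; resistances in Ω):
  Node 1: (V_1 - 9)/1.2 + (V_1 - V_2)/5100 + (V_1 - V_5)/1.3 = 0
  Node 2: (V_2 - V_1)/5100 + (V_2 - V_3)/82000 + (V_2 - V_6)/4700 = 0
  Node 3: (V_3 - V_2)/82000 + (V_3 - 0)/220 = 0
  Node 4: (V_4 - V_5)/56 + (V_4 - 9)/6800 = 0
  Node 5: (V_5 - V_4)/56 + (V_5 - V_6)/4300 + (V_5 - V_1)/1.3 = 0
  Node 6: (V_6 - V_5)/4300 + (V_6 - 0)/39 + (V_6 - V_2)/4700 = 0
Collecting terms (coefficients in siemens):
  1.603·V_1 - 0.0001961·V_2 - 0.7692·V_5 = 7.5
  0.000421·V_2 - 0.0001961·V_1 - 0.0000122·V_3 - 0.0002128·V_6 = 0
  0.004558·V_3 - 0.0000122·V_2 = 0
  0.018·V_4 - 0.01786·V_5 = 0.001324
  0.7873·V_5 - 0.7692·V_1 - 0.01786·V_4 - 0.0002326·V_6 = 0
  0.02609·V_6 - 0.0002128·V_2 - 0.0002326·V_5 = 0
Solving these 6 simultaneous equations (Gaussian elimination) gives:
  V_1 = 8.996 V, V_2 = 4.248 V, V_3 = 0.01137 V, V_4 = 8.994 V
  V_5 = 8.994 V, V_6 = 0.1148 V
I_R5 = (V_5 - V_6)/R5 = (8.994 - 0.1148)/4300 = 0.002065 A
|I_R5| = 0.002065 A

Final answer: |I_R5| = 0.002065 A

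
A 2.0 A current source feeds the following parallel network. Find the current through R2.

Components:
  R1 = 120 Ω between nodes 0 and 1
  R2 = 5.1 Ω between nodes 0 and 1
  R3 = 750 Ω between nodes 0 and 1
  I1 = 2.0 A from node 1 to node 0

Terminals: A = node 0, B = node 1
All resistors sit directly between nodes 0 and 1, so they are in parallel and share one voltage V; the full source current 2 A splits among them.
1/R_par = 1/120 + 1/5.1 + 1/750 = 0.2057 S  =>  R_par = 4.86 Ω
V = I × R_par = 2 × 4.86 = 9.721 V
I_R2 = V/R2 = 9.721/5.1 = 1.906 A

Final answer: 1.906 A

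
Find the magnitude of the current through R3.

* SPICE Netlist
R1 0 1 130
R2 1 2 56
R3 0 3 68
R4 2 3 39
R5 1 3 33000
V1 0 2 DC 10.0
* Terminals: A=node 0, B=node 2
Nodal analysis, taking node 2 as the 0 V reference.
Source V1 fixes V_0 = 10 V.
KCL at each unknown node (sum of currents leaving = 0; resistances in Ω):
  Node 1: (V_1 - 10)/130 + (V_1 - 0)/56 + (V_1 - V_3)/33000 = 0
  Node 3: (V_3 - 10)/68 + (V_3 - 0)/39 + (V_3 - V_1)/33000 = 0
Collecting terms (coefficients in siemens):
  0.02558·V_1 - 0.0000303·V_3 = 0.07692
  0.04038·V_3 - 0.0000303·V_1 = 0.1471
Determinant D = (0.02558)(0.04038) - (-0.0000303)(-0.0000303) = 0.001033
V_1 = [(0.07692)(0.04038) - (-0.0000303)(0.1471)]/D = 3.012 V
V_3 = [(0.02558)(0.1471) - (0.07692)(-0.0000303)]/D = 3.644 V
I_R3 = (V_0 - V_3)/R3 = (10 - 3.644)/68 = 0.09346 A
|I_R3| = 0.09346 A

Final answer: |I_R3| = 0.09346 A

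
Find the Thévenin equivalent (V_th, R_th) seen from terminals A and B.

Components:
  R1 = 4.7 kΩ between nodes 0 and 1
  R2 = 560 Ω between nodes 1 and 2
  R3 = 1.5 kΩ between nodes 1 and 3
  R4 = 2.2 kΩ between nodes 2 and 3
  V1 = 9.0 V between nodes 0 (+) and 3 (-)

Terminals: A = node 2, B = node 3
Step 1 — V_th is the open-circuit voltage V_A - V_B (nothing connected across the terminals).
Nodal analysis, taking node 3 as the 0 V reference.
Source V1 fixes V_0 = 9 V.
KCL at each unknown node (sum of currents leaving = 0; resistances in Ω):
  Node 1: (V_1 - 9)/4700 + (V_1 - V_2)/560 + (V_1 - 0)/1500 = 0
  Node 2: (V_2 - V_1)/560 + (V_2 - 0)/2200 = 0
Collecting terms (coefficients in siemens):
  0.002665·V_1 - 0.001786·V_2 = 0.001915
  0.00224·V_2 - 0.001786·V_1 = 0
Determinant D = (0.002665)(0.00224) - (-0.001786)(-0.001786) = 0.000002782
V_1 = [(0.001915)(0.00224) - (-0.001786)(0)]/D = 1.542 V
V_2 = [(0.002665)(0) - (0.001915)(-0.001786)]/D = 1.229 V
V_th = V_2 - V_3 = 1.229 - 0 = 1.229 V
Step 2 — R_th: zero the source — replace V1 by a short circuit (node 3 merges into node 0) — and find the resistance seen between A (node 2) and B (node 0).
Reduce the network between node 2 (A) and node 0 (B) by series/parallel combination:
  Rp1 = R1 ‖ R3 (parallel, both between nodes 0 and 1) = 1/(1/4700 + 1/1500) = 1137 Ω
  Rs1 = R2 + Rp1 (series, joined only at node 1) = 560 + 1137 = 1697 Ω
  Rp2 = R4 ‖ Rs1 (parallel, both between nodes 0 and 2) = 1/(1/2200 + 1/1697) = 958 Ω
R_th = 958 Ω

Final answer: V_th = 1.229 V, R_th = 958 Ω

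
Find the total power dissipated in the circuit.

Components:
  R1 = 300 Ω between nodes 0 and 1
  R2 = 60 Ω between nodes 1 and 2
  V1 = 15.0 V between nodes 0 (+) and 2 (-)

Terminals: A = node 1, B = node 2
Nodal analysis, taking node 2 as the 0 V reference.
Source V1 fixes V_0 = 15 V.
KCL at each unknown node (sum of currents leaving = 0; resistances in Ω):
  Node 1: (V_1 - 15)/300 + (V_1 - 0)/60 = 0
Collecting terms: 0.02 × V_1 = 0.05  =>  V_1 = 2.5 V
Power in each resistor, P = (ΔV)²/R:
  P_R1 = (15 - 2.5)²/300 = 0.5208 W
  P_R2 = (2.5 - 0)²/60 = 0.1042 W
P_total = P_R1 + P_R2 = 0.625 W

Final answer: 0.625 W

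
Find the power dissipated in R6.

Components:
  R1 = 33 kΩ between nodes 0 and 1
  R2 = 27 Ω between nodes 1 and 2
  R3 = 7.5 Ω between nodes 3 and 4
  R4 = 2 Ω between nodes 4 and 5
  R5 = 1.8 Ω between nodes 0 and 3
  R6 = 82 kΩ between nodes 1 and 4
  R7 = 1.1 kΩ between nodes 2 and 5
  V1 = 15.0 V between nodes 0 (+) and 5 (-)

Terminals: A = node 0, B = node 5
Nodal analysis, taking node 5 as the 0 V reference.
Source V1 fixes V_0 = 15 V.
KCL at each unknown node (sum of currents leaving = 0; resistances in Ω):
  Node 1: (V_1 - 15)/33000 + (V_1 - V_2)/27 + (V_1 - V_4)/82000 = 0
  Node 2: (V_2 - V_1)/27 + (V_2 - 0)/1100 = 0
  Node 3: (V_3 - V_4)/7.5 + (V_3 - 15)/1.8 = 0
  Node 4: (V_4 - V_3)/7.5 + (V_4 - 0)/2 + (V_4 - V_1)/82000 = 0
Collecting terms (coefficients in siemens):
  0.03708·V_1 - 0.03704·V_2 - 0.0000122·V_4 = 0.0004545
  0.03795·V_2 - 0.03704·V_1 = 0
  0.6889·V_3 - 0.1333·V_4 = 8.333
  0.6333·V_4 - 0.0000122·V_1 - 0.1333·V_3 = 0
Solving these 4 simultaneous equations (Gaussian elimination) gives:
  V_1 = 0.5237 V, V_2 = 0.5111 V, V_3 = 12.61 V, V_4 = 2.655 V
I_R6 = (V_1 - V_4)/R6 = (0.5237 - 2.655)/82000 = -0.00002599 A
P_R6 = I_R6² × R6 = (-0.00002599)² × 82000 = 0.00005539 W

Final answer: 5.539e-05 W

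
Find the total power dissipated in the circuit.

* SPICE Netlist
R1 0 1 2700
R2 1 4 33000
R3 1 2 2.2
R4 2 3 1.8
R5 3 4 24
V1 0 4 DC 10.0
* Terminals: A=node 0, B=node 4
Nodal analysis, taking node 4 as the 0 V reference.
Source V1 fixes V_0 = 10 V.
KCL at each unknown node (sum of currents leaving = 0; resistances in Ω):
  Node 1: (V_1 - 10)/2700 + (V_1 - 0)/33000 + (V_1 - V_2)/2.2 = 0
  Node 2: (V_2 - V_1)/2.2 + (V_2 - V_3)/1.8 = 0
  Node 3: (V_3 - V_2)/1.8 + (V_3 - 0)/24 = 0
Collecting terms (coefficients in siemens):
  0.4549·V_1 - 0.4545·V_2 = 0.003704
  1.01·V_2 - 0.4545·V_1 - 0.5556·V_3 = 0
  0.5972·V_3 - 0.5556·V_2 = 0
Solving these 3 simultaneous equations (Gaussian elimination) gives:
  V_1 = 0.1026 V, V_2 = 0.0945 V, V_3 = 0.0879 V
Power in each resistor, P = (ΔV)²/R:
  P_R1 = (10 - 0.1026)²/2700 = 0.03628 W
  P_R2 = (0.1026 - 0)²/33000 = 0.0000003187 W
  P_R3 = (0.1026 - 0.0945)²/2.2 = 0.00002951 W
  P_R4 = (0.0945 - 0.0879)²/1.8 = 0.00002415 W
  P_R5 = (0.0879 - 0)²/24 = 0.000322 W
P_total = P_R1 + P_R2 + P_R3 + P_R4 + P_R5 = 0.03666 W

Final answer: 0.03666 W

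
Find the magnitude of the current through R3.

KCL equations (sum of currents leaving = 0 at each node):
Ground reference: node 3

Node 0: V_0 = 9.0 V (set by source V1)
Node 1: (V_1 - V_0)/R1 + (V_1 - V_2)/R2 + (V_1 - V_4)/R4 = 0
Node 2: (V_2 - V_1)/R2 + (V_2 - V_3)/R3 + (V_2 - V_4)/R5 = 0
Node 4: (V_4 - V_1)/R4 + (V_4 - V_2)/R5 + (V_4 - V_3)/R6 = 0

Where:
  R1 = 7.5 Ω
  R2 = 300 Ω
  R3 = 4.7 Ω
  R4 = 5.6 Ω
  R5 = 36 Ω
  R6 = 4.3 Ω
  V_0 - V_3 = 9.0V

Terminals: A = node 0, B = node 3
Nodal analysis, taking node 3 as the 0 V reference.
Source V1 fixes V_0 = 9 V.
KCL at each unknown node (sum of currents leaving = 0; resistances in Ω):
  Node 1: (V_1 - 9)/7.5 + (V_1 - V_2)/300 + (V_1 - V_4)/5.6 = 0
  Node 2: (V_2 - V_1)/300 + (V_2 - 0)/4.7 + (V_2 - V_4)/36 = 0
  Node 4: (V_4 - V_1)/5.6 + (V_4 - V_2)/36 + (V_4 - 0)/4.3 = 0
Collecting terms (coefficients in siemens):
  0.3152·V_1 - 0.003333·V_2 - 0.1786·V_4 = 1.2
  0.2439·V_2 - 0.003333·V_1 - 0.02778·V_4 = 0
  0.4389·V_4 - 0.1786·V_1 - 0.02778·V_2 = 0
Solving these 3 simultaneous equations (Gaussian elimination) gives:
  V_1 = 4.965 V, V_2 = 0.3001 V, V_4 = 2.039 V
I_R3 = (V_2 - V_3)/R3 = (0.3001 - 0)/4.7 = 0.06385 A
|I_R3| = 0.06385 A

Final answer: |I_R3| = 0.06385 A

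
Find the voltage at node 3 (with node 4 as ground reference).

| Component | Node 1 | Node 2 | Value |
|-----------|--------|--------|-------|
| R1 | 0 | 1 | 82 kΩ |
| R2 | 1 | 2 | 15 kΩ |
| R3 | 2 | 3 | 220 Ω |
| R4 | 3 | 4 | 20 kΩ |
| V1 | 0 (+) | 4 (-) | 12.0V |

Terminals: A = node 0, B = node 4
Nodal analysis, taking node 4 as the 0 V reference.
Source V1 fixes V_0 = 12 V.
KCL at each unknown node (sum of currents leaving = 0; resistances in Ω):
  Node 1: (V_1 - 12)/82000 + (V_1 - V_2)/15000 = 0
  Node 2: (V_2 - V_1)/15000 + (V_2 - V_3)/220 = 0
  Node 3: (V_3 - V_2)/220 + (V_3 - 0)/20000 = 0
Collecting terms (coefficients in siemens):
  0.00007886·V_1 - 0.00006667·V_2 = 0.0001463
  0.004612·V_2 - 0.00006667·V_1 - 0.004545·V_3 = 0
  0.004595·V_3 - 0.004545·V_2 = 0
Solving these 3 simultaneous equations (Gaussian elimination) gives:
  V_1 = 3.606 V, V_2 = 2.07 V, V_3 = 2.047 V
The requested potential is V_3 = 2.047 V.

Final answer: V_3 = 2.047 V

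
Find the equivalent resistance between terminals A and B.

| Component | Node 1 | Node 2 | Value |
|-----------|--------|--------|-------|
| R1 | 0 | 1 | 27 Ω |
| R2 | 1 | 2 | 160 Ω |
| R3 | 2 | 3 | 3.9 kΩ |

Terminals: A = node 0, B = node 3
Reduce the network between node 0 (A) and node 3 (B) by series/parallel combination:
  Rs1 = R1 + R2 (series, joined only at node 1) = 27 + 160 = 187 Ω
  Rs2 = R3 + Rs1 (series, joined only at node 2) = 3900 + 187 = 4087 Ω
R_eq = 4.087 kΩ

Final answer: 4.087 kΩ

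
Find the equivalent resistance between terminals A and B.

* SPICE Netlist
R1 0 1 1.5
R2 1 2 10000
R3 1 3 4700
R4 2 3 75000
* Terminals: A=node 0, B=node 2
Reduce the network between node 0 (A) and node 2 (B) by series/parallel combination:
  Rs1 = R3 + R4 (series, joined only at node 3) = 4700 + 75000 = 79700 Ω
  Rp1 = R2 ‖ Rs1 (parallel, both between nodes 1 and 2) = 1/(1/10000 + 1/79700) = 8885 Ω
  Rs2 = R1 + Rp1 (series, joined only at node 1) = 1.5 + 8885 = 8887 Ω
R_eq = 8.887 kΩ

Final answer: 8.887 kΩ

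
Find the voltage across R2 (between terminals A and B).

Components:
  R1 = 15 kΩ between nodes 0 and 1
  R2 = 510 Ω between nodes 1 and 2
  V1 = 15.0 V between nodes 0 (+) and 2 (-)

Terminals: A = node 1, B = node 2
R1 and R2 are in series across V1 (node 0 → node 1 → node 2), and the output A–B is taken across R2, so this is a voltage divider.
Series current: I = V1/(R1 + R2) = 15/(15000 + 510) = 15/15510 = 0.0009671 A
V_R2 = I × R2 = V1 × R2/(R1 + R2) = 15 × 510/15510 = 0.4932 V

Final answer: 0.4932 V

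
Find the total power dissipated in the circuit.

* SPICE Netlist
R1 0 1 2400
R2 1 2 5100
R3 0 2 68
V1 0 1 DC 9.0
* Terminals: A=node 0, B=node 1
Nodal analysis, taking node 1 as the 0 V reference.
Source V1 fixes V_0 = 9 V.
KCL at each unknown node (sum of currents leaving = 0; resistances in Ω):
  Node 2: (V_2 - 0)/5100 + (V_2 - 9)/68 = 0
Collecting terms: 0.0149 × V_2 = 0.1324  =>  V_2 = 8.882 V
Power in each resistor, P = (ΔV)²/R:
  P_R1 = (9 - 0)²/2400 = 0.03375 W
  P_R2 = (0 - 8.882)²/5100 = 0.01547 W
  P_R3 = (9 - 8.882)²/68 = 0.0002062 W
P_total = P_R1 + P_R2 + P_R3 = 0.04942 W

Final answer: 0.04942 W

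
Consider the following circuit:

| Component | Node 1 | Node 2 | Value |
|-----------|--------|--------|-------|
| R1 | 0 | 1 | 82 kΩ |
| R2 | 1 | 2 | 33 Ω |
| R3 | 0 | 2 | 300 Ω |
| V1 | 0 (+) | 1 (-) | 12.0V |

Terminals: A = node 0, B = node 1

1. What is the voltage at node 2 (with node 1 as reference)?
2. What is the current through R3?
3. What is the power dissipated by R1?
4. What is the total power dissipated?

Nodal analysis, taking node 1 as the 0 V reference.
Source V1 fixes V_0 = 12 V.
KCL at each unknown node (sum of currents leaving = 0; resistances in Ω):
  Node 2: (V_2 - 0)/33 + (V_2 - 12)/300 = 0
Collecting terms: 0.03364 × V_2 = 0.04  =>  V_2 = 1.189 V
Part 1:
  Read off the nodal solution: V_2 = 1.189 V
Part 2:
  I_R3 = (V_0 - V_2)/R3 = (12 - 1.189)/300 = 0.03604 A
  Magnitude: I_R3 = 0.03604 A
Part 3:
  I_R1 = (V_0 - V_1)/R1 = (12 - 0)/82000 = 0.0001463 A
  P_R1 = I_R1² × R1 = (0.0001463)² × 82000 = 0.001756 W
Part 4:
  Power in each resistor, P = (ΔV)²/R:
    P_R1 = (12 - 0)²/82000 = 0.001756 W
    P_R2 = (0 - 1.189)²/33 = 0.04285 W
    P_R3 = (12 - 1.189)²/300 = 0.3896 W
  P_total = P_R1 + P_R2 + P_R3 = 0.4342 W

Final answers:
1. V_2 = 1.189 V
2. I_R3 = 0.03604 A
3. P_R1 = 0.001756 W
4. P_total = 0.4342 W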